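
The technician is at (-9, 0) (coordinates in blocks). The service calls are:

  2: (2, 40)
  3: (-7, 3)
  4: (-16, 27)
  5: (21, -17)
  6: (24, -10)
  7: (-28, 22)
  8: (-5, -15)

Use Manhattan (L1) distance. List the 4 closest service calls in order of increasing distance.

3, 8, 4, 7

Distances from (-9, 0):
2: |11| + |40| = 11 + 40 = 51 blocks
3: |2| + |3| = 2 + 3 = 5 blocks
4: |-7| + |27| = 7 + 27 = 34 blocks
5: |30| + |-17| = 30 + 17 = 47 blocks
6: |33| + |-10| = 33 + 10 = 43 blocks
7: |-19| + |22| = 19 + 22 = 41 blocks
8: |4| + |-15| = 4 + 15 = 19 blocks
Sorted: 3 (5 blocks) < 8 (19 blocks) < 4 (34 blocks) < 7 (41 blocks) < 6 (43 blocks) < 5 (47 blocks) < …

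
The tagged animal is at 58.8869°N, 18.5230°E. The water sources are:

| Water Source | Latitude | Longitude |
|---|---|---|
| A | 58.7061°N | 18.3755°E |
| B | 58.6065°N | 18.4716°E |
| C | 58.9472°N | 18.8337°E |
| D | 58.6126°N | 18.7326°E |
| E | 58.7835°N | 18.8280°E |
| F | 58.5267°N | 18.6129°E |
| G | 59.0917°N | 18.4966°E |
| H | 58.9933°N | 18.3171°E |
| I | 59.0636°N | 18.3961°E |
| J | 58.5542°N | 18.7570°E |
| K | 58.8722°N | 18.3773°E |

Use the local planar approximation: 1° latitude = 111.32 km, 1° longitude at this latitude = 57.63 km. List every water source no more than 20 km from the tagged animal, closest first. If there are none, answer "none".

K, H, C

Distances from 58.8869°N, 18.5230°E:
A: √((-0.1808·111.32)² + (-0.1475·57.63)²) = √(405.082282 + 72.257225) = 21.8481 km
B: √((-0.2804·111.32)² + (-0.0514·57.63)²) = √(974.321787 + 8.774522) = 31.3544 km
C: √((0.0603·111.32)² + (0.3107·57.63)²) = √(45.058945 + 320.611980) = 19.1225 km
D: √((-0.2743·111.32)² + (0.2096·57.63)²) = √(932.390866 + 145.908232) = 32.8375 km
E: √((-0.1034·111.32)² + (0.3050·57.63)²) = √(132.491334 + 308.956202) = 21.0107 km
F: √((-0.3602·111.32)² + (0.0899·57.63)²) = √(1607.806619 + 26.842108) = 40.4308 km
G: √((0.2048·111.32)² + (-0.0264·57.63)²) = √(519.764124 + 2.314755) = 22.8490 km
H: √((0.1064·111.32)² + (-0.2059·57.63)²) = √(140.290948 + 140.802359) = 16.7658 km
I: √((0.1767·111.32)² + (-0.1269·57.63)²) = √(386.918499 + 53.483582) = 20.9858 km
J: √((-0.3327·111.32)² + (0.2340·57.63)²) = √(1371.677444 + 181.856553) = 39.4149 km
K: √((-0.0147·111.32)² + (-0.1457·57.63)²) = √(2.677818 + 70.504420) = 8.5547 km
Threshold 20 km: K (8.5547 km), H (16.7658 km), C (19.1225 km) are within range.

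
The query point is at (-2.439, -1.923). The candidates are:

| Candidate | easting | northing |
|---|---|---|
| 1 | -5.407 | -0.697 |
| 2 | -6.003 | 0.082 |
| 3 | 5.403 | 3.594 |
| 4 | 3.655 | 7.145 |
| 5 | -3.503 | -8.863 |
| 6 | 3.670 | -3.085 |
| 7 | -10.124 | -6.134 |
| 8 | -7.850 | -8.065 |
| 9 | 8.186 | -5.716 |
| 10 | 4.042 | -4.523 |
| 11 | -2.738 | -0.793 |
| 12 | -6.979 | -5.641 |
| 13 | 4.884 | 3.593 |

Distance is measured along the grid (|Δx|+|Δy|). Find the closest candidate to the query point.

11

Distances from (-2.439, -1.923):
1: |-2.968| + |1.226| = 2.968 + 1.226 = 4.194
2: |-3.564| + |2.005| = 3.564 + 2.005 = 5.569
3: |7.842| + |5.517| = 7.842 + 5.517 = 13.359
4: |6.094| + |9.068| = 6.094 + 9.068 = 15.162
5: |-1.064| + |-6.940| = 1.064 + 6.940 = 8.004
6: |6.109| + |-1.162| = 6.109 + 1.162 = 7.271
7: |-7.685| + |-4.211| = 7.685 + 4.211 = 11.896
8: |-5.411| + |-6.142| = 5.411 + 6.142 = 11.553
9: |10.625| + |-3.793| = 10.625 + 3.793 = 14.418
10: |6.481| + |-2.600| = 6.481 + 2.600 = 9.081
11: |-0.299| + |1.130| = 0.299 + 1.130 = 1.429
12: |-4.540| + |-3.718| = 4.540 + 3.718 = 8.258
13: |7.323| + |5.516| = 7.323 + 5.516 = 12.839
Minimum: 11 at 1.429.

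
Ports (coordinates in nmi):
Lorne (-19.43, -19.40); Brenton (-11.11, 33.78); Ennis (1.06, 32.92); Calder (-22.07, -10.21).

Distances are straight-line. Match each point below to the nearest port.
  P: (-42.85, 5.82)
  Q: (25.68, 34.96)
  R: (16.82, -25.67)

P→Calder; Q→Ennis; R→Lorne

P at (-42.85, 5.82):
  Lorne: √((23.42)² + (-25.22)²) = √(548.4964 + 636.0484) = 34.42 nmi
  Brenton: √((31.74)² + (27.96)²) = √(1007.4276 + 781.7616) = 42.30 nmi
  Ennis: √((43.91)² + (27.10)²) = √(1928.0881 + 734.4100) = 51.60 nmi
  Calder: √((20.78)² + (-16.03)²) = √(431.8084 + 256.9609) = 26.24 nmi
  → nearest: Calder (26.24 nmi)
Q at (25.68, 34.96):
  Lorne: √((-45.11)² + (-54.36)²) = √(2034.9121 + 2955.0096) = 70.64 nmi
  Brenton: √((-36.79)² + (-1.18)²) = √(1353.5041 + 1.3924) = 36.81 nmi
  Ennis: √((-24.62)² + (-2.04)²) = √(606.1444 + 4.1616) = 24.70 nmi
  Calder: √((-47.75)² + (-45.17)²) = √(2280.0625 + 2040.3289) = 65.73 nmi
  → nearest: Ennis (24.70 nmi)
R at (16.82, -25.67):
  Lorne: √((-36.25)² + (6.27)²) = √(1314.0625 + 39.3129) = 36.79 nmi
  Brenton: √((-27.93)² + (59.45)²) = √(780.0849 + 3534.3025) = 65.68 nmi
  Ennis: √((-15.76)² + (58.59)²) = √(248.3776 + 3432.7881) = 60.67 nmi
  Calder: √((-38.89)² + (15.46)²) = √(1512.4321 + 239.0116) = 41.85 nmi
  → nearest: Lorne (36.79 nmi)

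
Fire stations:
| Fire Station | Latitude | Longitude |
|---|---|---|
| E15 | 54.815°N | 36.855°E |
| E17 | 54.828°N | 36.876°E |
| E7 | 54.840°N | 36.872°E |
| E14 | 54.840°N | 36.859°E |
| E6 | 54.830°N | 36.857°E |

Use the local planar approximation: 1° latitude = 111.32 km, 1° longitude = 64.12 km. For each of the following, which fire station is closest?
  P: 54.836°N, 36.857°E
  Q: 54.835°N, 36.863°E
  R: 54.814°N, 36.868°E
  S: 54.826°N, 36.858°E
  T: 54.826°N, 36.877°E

P→E14; Q→E14; R→E15; S→E6; T→E17

P at 54.836°N, 36.857°E:
  E15: √((-0.021·111.32)² + (-0.002·64.12)²) = √(5.46493 + 0.01645) = 2.341 km
  E17: √((-0.008·111.32)² + (0.019·64.12)²) = √(0.79310 + 1.48421) = 1.509 km
  E7: √((0.004·111.32)² + (0.015·64.12)²) = √(0.19827 + 0.92506) = 1.060 km
  E14: √((0.004·111.32)² + (0.002·64.12)²) = √(0.19827 + 0.01645) = 0.463 km
  E6: √((-0.006·111.32)² + (0.000·64.12)²) = √(0.44612 + 0.00000) = 0.668 km
  → nearest: E14 (0.463 km)
Q at 54.835°N, 36.863°E:
  E15: √((-0.020·111.32)² + (-0.008·64.12)²) = √(4.95686 + 0.26313) = 2.285 km
  E17: √((-0.007·111.32)² + (0.013·64.12)²) = √(0.60721 + 0.69482) = 1.141 km
  E7: √((0.005·111.32)² + (0.009·64.12)²) = √(0.30980 + 0.33302) = 0.802 km
  E14: √((0.005·111.32)² + (-0.004·64.12)²) = √(0.30980 + 0.06578) = 0.613 km
  E6: √((-0.005·111.32)² + (-0.006·64.12)²) = √(0.30980 + 0.14801) = 0.677 km
  → nearest: E14 (0.613 km)
R at 54.814°N, 36.868°E:
  E15: √((0.001·111.32)² + (-0.013·64.12)²) = √(0.01239 + 0.69482) = 0.841 km
  E17: √((0.014·111.32)² + (0.008·64.12)²) = √(2.42886 + 0.26313) = 1.641 km
  E7: √((0.026·111.32)² + (0.004·64.12)²) = √(8.37709 + 0.06578) = 2.906 km
  E14: √((0.026·111.32)² + (-0.009·64.12)²) = √(8.37709 + 0.33302) = 2.951 km
  E6: √((0.016·111.32)² + (-0.011·64.12)²) = √(3.17239 + 0.49748) = 1.916 km
  → nearest: E15 (0.841 km)
S at 54.826°N, 36.858°E:
  E15: √((-0.011·111.32)² + (-0.003·64.12)²) = √(1.49945 + 0.03700) = 1.240 km
  E17: √((0.002·111.32)² + (0.018·64.12)²) = √(0.04957 + 1.33209) = 1.175 km
  E7: √((0.014·111.32)² + (0.014·64.12)²) = √(2.42886 + 0.80583) = 1.799 km
  E14: √((0.014·111.32)² + (0.001·64.12)²) = √(2.42886 + 0.00411) = 1.560 km
  E6: √((0.004·111.32)² + (-0.001·64.12)²) = √(0.19827 + 0.00411) = 0.450 km
  → nearest: E6 (0.450 km)
T at 54.826°N, 36.877°E:
  E15: √((-0.011·111.32)² + (-0.022·64.12)²) = √(1.49945 + 1.98991) = 1.868 km
  E17: √((0.002·111.32)² + (-0.001·64.12)²) = √(0.04957 + 0.00411) = 0.232 km
  E7: √((0.014·111.32)² + (-0.005·64.12)²) = √(2.42886 + 0.10278) = 1.591 km
  E14: √((0.014·111.32)² + (-0.018·64.12)²) = √(2.42886 + 1.33209) = 1.939 km
  E6: √((0.004·111.32)² + (-0.020·64.12)²) = √(0.19827 + 1.64455) = 1.358 km
  → nearest: E17 (0.232 km)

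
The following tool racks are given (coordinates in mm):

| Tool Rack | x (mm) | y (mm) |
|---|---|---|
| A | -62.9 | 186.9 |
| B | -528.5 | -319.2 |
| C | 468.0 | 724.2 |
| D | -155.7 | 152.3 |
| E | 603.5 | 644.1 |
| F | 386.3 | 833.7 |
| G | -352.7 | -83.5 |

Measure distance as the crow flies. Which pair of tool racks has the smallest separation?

Pairwise distances:
A–B: 687.7 mm
A–C: 755.3 mm
A–D: 99.0 mm
A–E: 808.2 mm
A–F: 787.5 mm
A–G: 396.4 mm
B–C: 1442.8 mm
B–D: 601.1 mm
B–E: 1486.4 mm
B–F: 1471.7 mm
B–G: 294.0 mm
C–D: 846.2 mm
C–E: 157.4 mm
C–F: 136.6 mm
C–G: 1151.5 mm
D–E: 904.6 mm
D–F: 870.7 mm
D–G: 307.3 mm
E–F: 288.3 mm
E–G: 1201.5 mm
F–G: 1177.9 mm
Closest pair: A–D at 99.0 mm.

A and D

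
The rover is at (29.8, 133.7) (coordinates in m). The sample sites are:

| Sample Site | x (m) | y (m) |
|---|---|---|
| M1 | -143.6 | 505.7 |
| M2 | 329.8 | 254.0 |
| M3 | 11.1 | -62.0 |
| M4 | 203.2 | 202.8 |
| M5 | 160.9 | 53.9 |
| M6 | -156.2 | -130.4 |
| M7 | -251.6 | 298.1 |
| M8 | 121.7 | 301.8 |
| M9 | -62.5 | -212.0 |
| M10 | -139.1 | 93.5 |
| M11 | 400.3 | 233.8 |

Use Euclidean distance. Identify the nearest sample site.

Distances from (29.8, 133.7):
M1: 410.4 m
M2: 323.2 m
M3: 196.6 m
M4: 186.7 m
M5: 153.5 m
M6: 323.0 m
M7: 325.9 m
M8: 191.6 m
M9: 357.8 m
M10: 173.6 m
M11: 383.8 m
Minimum: M5 at 153.5 m.

M5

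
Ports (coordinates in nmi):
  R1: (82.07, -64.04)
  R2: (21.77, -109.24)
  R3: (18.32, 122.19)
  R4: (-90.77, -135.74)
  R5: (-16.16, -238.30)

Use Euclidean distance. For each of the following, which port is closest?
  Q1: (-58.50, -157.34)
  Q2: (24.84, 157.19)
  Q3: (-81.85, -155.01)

Q1 at (-58.50, -157.34):
  R1: √((140.57)² + (93.30)²) = √(19759.9249 + 8704.8900) = 168.72 nmi
  R2: √((80.27)² + (48.10)²) = √(6443.2729 + 2313.6100) = 93.58 nmi
  R3: √((76.82)² + (279.53)²) = √(5901.3124 + 78137.0209) = 289.89 nmi
  R4: √((-32.27)² + (21.60)²) = √(1041.3529 + 466.5600) = 38.83 nmi
  R5: √((42.34)² + (-80.96)²) = √(1792.6756 + 6554.5216) = 91.36 nmi
  → nearest: R4 (38.83 nmi)
Q2 at (24.84, 157.19):
  R1: √((57.23)² + (-221.23)²) = √(3275.2729 + 48942.7129) = 228.51 nmi
  R2: √((-3.07)² + (-266.43)²) = √(9.4249 + 70984.9449) = 266.45 nmi
  R3: √((-6.52)² + (-35.00)²) = √(42.5104 + 1225.0000) = 35.60 nmi
  R4: √((-115.61)² + (-292.93)²) = √(13365.6721 + 85807.9849) = 314.92 nmi
  R5: √((-41.00)² + (-395.49)²) = √(1681.0000 + 156412.3401) = 397.61 nmi
  → nearest: R3 (35.60 nmi)
Q3 at (-81.85, -155.01):
  R1: √((163.92)² + (90.97)²) = √(26869.7664 + 8275.5409) = 187.47 nmi
  R2: √((103.62)² + (45.77)²) = √(10737.1044 + 2094.8929) = 113.28 nmi
  R3: √((100.17)² + (277.20)²) = √(10034.0289 + 76839.8400) = 294.74 nmi
  R4: √((-8.92)² + (19.27)²) = √(79.5664 + 371.3329) = 21.23 nmi
  R5: √((65.69)² + (-83.29)²) = √(4315.1761 + 6937.2241) = 106.08 nmi
  → nearest: R4 (21.23 nmi)

Q1→R4; Q2→R3; Q3→R4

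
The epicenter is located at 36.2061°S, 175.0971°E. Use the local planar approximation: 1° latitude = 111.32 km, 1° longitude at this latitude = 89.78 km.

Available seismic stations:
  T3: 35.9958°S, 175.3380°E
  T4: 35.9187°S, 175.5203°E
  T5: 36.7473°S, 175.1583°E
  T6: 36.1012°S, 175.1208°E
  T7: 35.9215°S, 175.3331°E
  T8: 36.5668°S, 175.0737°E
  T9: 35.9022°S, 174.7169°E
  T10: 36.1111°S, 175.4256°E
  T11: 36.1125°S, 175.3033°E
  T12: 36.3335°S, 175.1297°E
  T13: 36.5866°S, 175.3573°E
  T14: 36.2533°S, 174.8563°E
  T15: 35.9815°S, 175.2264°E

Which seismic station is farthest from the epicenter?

Distances from 36.2061°S, 175.0971°E:
T3: √((0.2103·111.32)² + (0.2409·89.78)²) = √(548.056005 + 467.770471) = 31.8720 km
T4: √((0.2874·111.32)² + (0.4232·89.78)²) = √(1023.575596 + 1443.612122) = 49.6708 km
T5: √((-0.5412·111.32)² + (0.0612·89.78)²) = √(3629.626785 + 30.189926) = 60.4964 km
T6: √((0.1049·111.32)² + (0.0237·89.78)²) = √(136.363259 + 4.527473) = 11.8697 km
T7: √((0.2846·111.32)² + (0.2360·89.78)²) = √(1003.728341 + 448.934734) = 38.1138 km
T8: √((-0.3607·111.32)² + (-0.0234·89.78)²) = √(1612.273367 + 4.413579) = 40.2080 km
T9: √((0.3039·111.32)² + (-0.3802·89.78)²) = √(1144.478914 + 1165.154260) = 48.0586 km
T10: √((0.0950·111.32)² + (0.3285·89.78)²) = √(111.839085 + 869.821123) = 31.3315 km
T11: √((0.0936·111.32)² + (0.2062·89.78)²) = √(108.567064 + 342.717692) = 21.2435 km
T12: √((-0.1274·111.32)² + (0.0326·89.78)²) = √(201.133889 + 8.566322) = 14.4810 km
T13: √((-0.3805·111.32)² + (0.2602·89.78)²) = √(1794.137475 + 545.724921) = 48.3721 km
T14: √((-0.0472·111.32)² + (-0.2408·89.78)²) = √(27.607711 + 467.382199) = 22.2484 km
T15: √((0.2246·111.32)² + (0.1293·89.78)²) = √(625.123606 + 134.758526) = 27.5660 km
Maximum: T5 at 60.4964 km.

T5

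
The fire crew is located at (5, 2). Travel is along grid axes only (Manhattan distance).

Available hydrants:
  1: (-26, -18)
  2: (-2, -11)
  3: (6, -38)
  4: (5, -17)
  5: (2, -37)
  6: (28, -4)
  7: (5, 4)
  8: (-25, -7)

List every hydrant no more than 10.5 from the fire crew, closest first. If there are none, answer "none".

Distances from (5, 2):
1: |-31| + |-20| = 31 + 20 = 51
2: |-7| + |-13| = 7 + 13 = 20
3: |1| + |-40| = 1 + 40 = 41
4: |0| + |-19| = 0 + 19 = 19
5: |-3| + |-39| = 3 + 39 = 42
6: |23| + |-6| = 23 + 6 = 29
7: |0| + |2| = 0 + 2 = 2
8: |-30| + |-9| = 30 + 9 = 39
Threshold 10.5: 7 (2) is within range.

7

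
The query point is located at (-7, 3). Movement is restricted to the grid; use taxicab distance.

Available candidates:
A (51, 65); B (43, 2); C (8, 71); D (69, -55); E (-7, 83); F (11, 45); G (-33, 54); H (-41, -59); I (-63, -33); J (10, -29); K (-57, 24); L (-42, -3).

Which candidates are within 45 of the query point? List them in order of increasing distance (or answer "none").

L

Distances from (-7, 3):
A: |58| + |62| = 58 + 62 = 120
B: |50| + |-1| = 50 + 1 = 51
C: |15| + |68| = 15 + 68 = 83
D: |76| + |-58| = 76 + 58 = 134
E: |0| + |80| = 0 + 80 = 80
F: |18| + |42| = 18 + 42 = 60
G: |-26| + |51| = 26 + 51 = 77
H: |-34| + |-62| = 34 + 62 = 96
I: |-56| + |-36| = 56 + 36 = 92
J: |17| + |-32| = 17 + 32 = 49
K: |-50| + |21| = 50 + 21 = 71
L: |-35| + |-6| = 35 + 6 = 41
Threshold 45: L (41) is within range.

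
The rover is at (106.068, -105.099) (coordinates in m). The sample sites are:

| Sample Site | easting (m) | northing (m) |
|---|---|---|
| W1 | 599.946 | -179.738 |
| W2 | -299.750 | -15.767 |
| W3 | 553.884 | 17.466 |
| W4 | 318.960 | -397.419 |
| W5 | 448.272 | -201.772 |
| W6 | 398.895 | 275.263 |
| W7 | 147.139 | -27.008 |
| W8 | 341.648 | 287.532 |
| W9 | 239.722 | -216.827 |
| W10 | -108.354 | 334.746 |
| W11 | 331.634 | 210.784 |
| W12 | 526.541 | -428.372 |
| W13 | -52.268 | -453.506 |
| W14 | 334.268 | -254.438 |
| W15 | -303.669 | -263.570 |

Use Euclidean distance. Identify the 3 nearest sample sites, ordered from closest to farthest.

W7, W9, W14

Distances from (106.068, -105.099):
W1: 499.486 m
W2: 415.534 m
W3: 464.286 m
W4: 361.627 m
W5: 355.597 m
W6: 480.024 m
W7: 88.233 m
W8: 457.883 m
W9: 174.203 m
W10: 489.326 m
W11: 388.152 m
W12: 530.380 m
W13: 382.698 m
W14: 272.722 m
W15: 439.315 m
Sorted: W7 (88.233 m) < W9 (174.203 m) < W14 (272.722 m) < W5 (355.597 m) < W4 (361.627 m) < …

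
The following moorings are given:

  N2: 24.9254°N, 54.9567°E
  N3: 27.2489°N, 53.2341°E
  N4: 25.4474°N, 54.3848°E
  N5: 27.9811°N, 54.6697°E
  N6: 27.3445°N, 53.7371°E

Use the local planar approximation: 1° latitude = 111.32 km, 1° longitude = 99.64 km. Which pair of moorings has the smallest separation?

N3 and N6

Pairwise distances:
N2–N3: 310.4209 km
N2–N4: 81.3870 km
N2–N5: 341.3604 km
N2–N6: 295.4432 km
N3–N4: 231.0053 km
N3–N5: 164.6359 km
N3–N6: 51.2363 km
N4–N5: 283.4764 km
N4–N6: 220.8261 km
N5–N6: 116.8630 km
Closest pair: N3–N6 at 51.2363 km.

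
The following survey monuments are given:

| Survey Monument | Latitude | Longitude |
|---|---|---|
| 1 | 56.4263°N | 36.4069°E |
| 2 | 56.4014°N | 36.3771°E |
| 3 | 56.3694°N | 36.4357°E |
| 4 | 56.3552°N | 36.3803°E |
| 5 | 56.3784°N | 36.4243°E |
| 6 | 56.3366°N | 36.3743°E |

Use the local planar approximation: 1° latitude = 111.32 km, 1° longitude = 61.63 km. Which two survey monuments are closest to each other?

3 and 5

Pairwise distances:
1–2: 3.3251 km
1–3: 6.5781 km
1–4: 8.0828 km
1–5: 5.4390 km
1–6: 10.1855 km
2–3: 5.0727 km
2–4: 5.1468 km
2–5: 3.8752 km
2–6: 7.2156 km
3–4: 3.7625 km
3–5: 1.2237 km
3–6: 5.2584 km
4–5: 3.7448 km
4–6: 2.1033 km
5–6: 5.5810 km
Closest pair: 3–5 at 1.2237 km.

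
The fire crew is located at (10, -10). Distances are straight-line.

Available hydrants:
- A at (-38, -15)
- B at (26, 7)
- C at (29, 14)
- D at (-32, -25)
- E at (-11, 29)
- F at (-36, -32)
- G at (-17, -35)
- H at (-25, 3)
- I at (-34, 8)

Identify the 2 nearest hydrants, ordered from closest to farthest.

B, C

Distances from (10, -10):
A: 48.3
B: 23.3
C: 30.6
D: 44.6
E: 44.3
F: 51.0
G: 36.8
H: 37.3
I: 47.5
Sorted: B (23.3) < C (30.6) < G (36.8) < H (37.3) < …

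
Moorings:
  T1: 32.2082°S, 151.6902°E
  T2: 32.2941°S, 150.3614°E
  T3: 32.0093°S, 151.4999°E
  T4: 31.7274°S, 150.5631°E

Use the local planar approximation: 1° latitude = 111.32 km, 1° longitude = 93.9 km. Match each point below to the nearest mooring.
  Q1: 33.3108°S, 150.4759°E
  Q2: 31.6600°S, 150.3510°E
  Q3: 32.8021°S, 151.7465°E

Q1 at 33.3108°S, 150.4759°E:
  T1: √((1.1026·111.32)² + (1.2143·93.9)²) = √(15065.459129 + 13001.192078) = 167.5310 km
  T2: √((1.0167·111.32)² + (-0.1145·93.9)²) = √(12809.496001 + 115.595827) = 113.6886 km
  T3: √((1.3015·111.32)² + (1.0240·93.9)²) = √(20991.077894 + 9245.514793) = 173.8867 km
  T4: √((1.5834·111.32)² + (0.0872·93.9)²) = √(31069.028718 + 67.044654) = 176.4542 km
  → nearest: T2 (113.6886 km)
Q2 at 31.6600°S, 150.3510°E:
  T1: √((-0.5482·111.32)² + (1.3392·93.9)²) = √(3724.126785 + 15813.283821) = 139.7763 km
  T2: √((-0.6341·111.32)² + (0.0104·93.9)²) = √(4982.667438 + 0.953669) = 70.5948 km
  T3: √((-0.3493·111.32)² + (1.1489·93.9)²) = √(1511.971366 + 11638.463353) = 114.6753 km
  T4: √((-0.0674·111.32)² + (0.2121·93.9)²) = √(56.294529 + 396.654624) = 21.2826 km
  → nearest: T4 (21.2826 km)
Q3 at 32.8021°S, 151.7465°E:
  T1: √((0.5939·111.32)² + (-0.0563·93.9)²) = √(4370.921893 + 27.947822) = 66.3240 km
  T2: √((0.5080·111.32)² + (-1.3851·93.9)²) = √(3197.965836 + 16915.835108) = 141.8231 km
  T3: √((0.7928·111.32)² + (-0.2466·93.9)²) = √(7788.856064 + 536.188295) = 91.2417 km
  T4: √((1.0747·111.32)² + (-1.1834·93.9)²) = √(14312.677744 + 12347.934424) = 163.2808 km
  → nearest: T1 (66.3240 km)

Q1→T2; Q2→T4; Q3→T1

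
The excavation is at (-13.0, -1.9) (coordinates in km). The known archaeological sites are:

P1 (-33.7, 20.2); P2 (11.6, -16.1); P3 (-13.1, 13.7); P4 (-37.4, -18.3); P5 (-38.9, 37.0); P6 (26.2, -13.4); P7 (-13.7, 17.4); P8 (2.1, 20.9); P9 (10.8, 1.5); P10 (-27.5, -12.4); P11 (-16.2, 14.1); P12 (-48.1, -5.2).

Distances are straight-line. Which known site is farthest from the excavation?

P5

Distances from (-13.0, -1.9):
P1: √((-20.7)² + (22.1)²) = √(428.490 + 488.410) = 30.3 km
P2: √((24.6)² + (-14.2)²) = √(605.160 + 201.640) = 28.4 km
P3: √((-0.1)² + (15.6)²) = √(0.010 + 243.360) = 15.6 km
P4: √((-24.4)² + (-16.4)²) = √(595.360 + 268.960) = 29.4 km
P5: √((-25.9)² + (38.9)²) = √(670.810 + 1513.210) = 46.7 km
P6: √((39.2)² + (-11.5)²) = √(1536.640 + 132.250) = 40.9 km
P7: √((-0.7)² + (19.3)²) = √(0.490 + 372.490) = 19.3 km
P8: √((15.1)² + (22.8)²) = √(228.010 + 519.840) = 27.3 km
P9: √((23.8)² + (3.4)²) = √(566.440 + 11.560) = 24.0 km
P10: √((-14.5)² + (-10.5)²) = √(210.250 + 110.250) = 17.9 km
P11: √((-3.2)² + (16.0)²) = √(10.240 + 256.000) = 16.3 km
P12: √((-35.1)² + (-3.3)²) = √(1232.010 + 10.890) = 35.3 km
Maximum: P5 at 46.7 km.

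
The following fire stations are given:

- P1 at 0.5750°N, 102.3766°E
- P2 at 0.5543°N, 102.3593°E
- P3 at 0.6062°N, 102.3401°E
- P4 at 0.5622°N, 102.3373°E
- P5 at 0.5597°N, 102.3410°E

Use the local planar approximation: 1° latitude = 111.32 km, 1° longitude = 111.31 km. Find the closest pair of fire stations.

P4 and P5

Pairwise distances:
P1–P2: 3.0030 km
P1–P3: 5.3450 km
P1–P4: 4.6007 km
P1–P5: 4.3132 km
P2–P3: 6.1601 km
P2–P4: 2.6019 km
P2–P5: 2.1238 km
P3–P4: 4.9080 km
P3–P5: 5.1773 km
P4–P5: 0.4971 km
Closest pair: P4–P5 at 0.4971 km.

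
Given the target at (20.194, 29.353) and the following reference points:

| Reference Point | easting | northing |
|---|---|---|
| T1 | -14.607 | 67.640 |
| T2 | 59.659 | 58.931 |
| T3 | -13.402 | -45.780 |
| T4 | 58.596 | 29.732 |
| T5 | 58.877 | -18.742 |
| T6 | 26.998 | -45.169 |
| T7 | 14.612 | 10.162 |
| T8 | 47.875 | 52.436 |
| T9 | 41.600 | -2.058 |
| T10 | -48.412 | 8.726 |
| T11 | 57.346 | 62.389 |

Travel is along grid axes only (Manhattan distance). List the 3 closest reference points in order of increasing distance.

T7, T4, T8

Distances from (20.194, 29.353):
T1: |-34.801| + |38.287| = 34.801 + 38.287 = 73.088
T2: |39.465| + |29.578| = 39.465 + 29.578 = 69.043
T3: |-33.596| + |-75.133| = 33.596 + 75.133 = 108.729
T4: |38.402| + |0.379| = 38.402 + 0.379 = 38.781
T5: |38.683| + |-48.095| = 38.683 + 48.095 = 86.778
T6: |6.804| + |-74.522| = 6.804 + 74.522 = 81.326
T7: |-5.582| + |-19.191| = 5.582 + 19.191 = 24.773
T8: |27.681| + |23.083| = 27.681 + 23.083 = 50.764
T9: |21.406| + |-31.411| = 21.406 + 31.411 = 52.817
T10: |-68.606| + |-20.627| = 68.606 + 20.627 = 89.233
T11: |37.152| + |33.036| = 37.152 + 33.036 = 70.188
Sorted: T7 (24.773) < T4 (38.781) < T8 (50.764) < T9 (52.817) < T2 (69.043) < …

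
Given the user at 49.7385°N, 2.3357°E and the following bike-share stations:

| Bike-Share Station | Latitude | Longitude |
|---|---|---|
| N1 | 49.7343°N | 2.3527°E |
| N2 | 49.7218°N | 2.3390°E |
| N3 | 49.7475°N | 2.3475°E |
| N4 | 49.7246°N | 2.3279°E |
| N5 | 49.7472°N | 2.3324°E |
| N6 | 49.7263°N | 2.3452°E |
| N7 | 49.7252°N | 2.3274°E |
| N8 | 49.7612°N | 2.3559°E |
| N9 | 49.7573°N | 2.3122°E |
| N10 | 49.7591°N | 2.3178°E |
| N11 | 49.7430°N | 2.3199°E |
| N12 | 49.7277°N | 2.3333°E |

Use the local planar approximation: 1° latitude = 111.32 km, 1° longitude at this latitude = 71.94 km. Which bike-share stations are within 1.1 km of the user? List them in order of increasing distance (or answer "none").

N5

Distances from 49.7385°N, 2.3357°E:
N1: √((-0.0042·111.32)² + (0.0170·71.94)²) = √(0.218597 + 1.495680) = 1.3093 km
N2: √((-0.0167·111.32)² + (0.0033·71.94)²) = √(3.456045 + 0.056360) = 1.8741 km
N3: √((0.0090·111.32)² + (0.0118·71.94)²) = √(1.003764 + 0.720618) = 1.3132 km
N4: √((-0.0139·111.32)² + (-0.0078·71.94)²) = √(2.394286 + 0.314869) = 1.6460 km
N5: √((0.0087·111.32)² + (-0.0033·71.94)²) = √(0.937961 + 0.056360) = 0.9972 km
N6: √((-0.0122·111.32)² + (0.0095·71.94)²) = √(1.844446 + 0.467077) = 1.5204 km
N7: √((-0.0133·111.32)² + (-0.0083·71.94)²) = √(2.192046 + 0.356531) = 1.5964 km
N8: √((0.0227·111.32)² + (0.0202·71.94)²) = √(6.385547 + 2.111755) = 2.9150 km
N9: √((0.0188·111.32)² + (-0.0235·71.94)²) = √(4.379879 + 2.858095) = 2.6903 km
N10: √((0.0206·111.32)² + (-0.0179·71.94)²) = √(5.258730 + 1.658238) = 2.6300 km
N11: √((0.0045·111.32)² + (-0.0158·71.94)²) = √(0.250941 + 1.291978) = 1.2421 km
N12: √((-0.0108·111.32)² + (-0.0024·71.94)²) = √(1.445419 + 0.029810) = 1.2146 km
Threshold 1.1 km: N5 (0.9972 km) is within range.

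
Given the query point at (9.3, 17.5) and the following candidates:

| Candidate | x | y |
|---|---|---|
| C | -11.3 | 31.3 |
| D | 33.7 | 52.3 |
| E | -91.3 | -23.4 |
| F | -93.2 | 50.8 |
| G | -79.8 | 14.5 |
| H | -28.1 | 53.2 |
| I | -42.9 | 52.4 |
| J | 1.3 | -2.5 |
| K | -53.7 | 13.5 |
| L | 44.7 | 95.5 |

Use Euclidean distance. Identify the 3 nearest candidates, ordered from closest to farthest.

Distances from (9.3, 17.5):
C: √((-20.6)² + (13.8)²) = √(424.360 + 190.440) = 24.8
D: √((24.4)² + (34.8)²) = √(595.360 + 1211.040) = 42.5
E: √((-100.6)² + (-40.9)²) = √(10120.360 + 1672.810) = 108.6
F: √((-102.5)² + (33.3)²) = √(10506.250 + 1108.890) = 107.8
G: √((-89.1)² + (-3.0)²) = √(7938.810 + 9.000) = 89.2
H: √((-37.4)² + (35.7)²) = √(1398.760 + 1274.490) = 51.7
I: √((-52.2)² + (34.9)²) = √(2724.840 + 1218.010) = 62.8
J: √((-8.0)² + (-20.0)²) = √(64.000 + 400.000) = 21.5
K: √((-63.0)² + (-4.0)²) = √(3969.000 + 16.000) = 63.1
L: √((35.4)² + (78.0)²) = √(1253.160 + 6084.000) = 85.7
Sorted: J (21.5) < C (24.8) < D (42.5) < H (51.7) < I (62.8) < …

J, C, D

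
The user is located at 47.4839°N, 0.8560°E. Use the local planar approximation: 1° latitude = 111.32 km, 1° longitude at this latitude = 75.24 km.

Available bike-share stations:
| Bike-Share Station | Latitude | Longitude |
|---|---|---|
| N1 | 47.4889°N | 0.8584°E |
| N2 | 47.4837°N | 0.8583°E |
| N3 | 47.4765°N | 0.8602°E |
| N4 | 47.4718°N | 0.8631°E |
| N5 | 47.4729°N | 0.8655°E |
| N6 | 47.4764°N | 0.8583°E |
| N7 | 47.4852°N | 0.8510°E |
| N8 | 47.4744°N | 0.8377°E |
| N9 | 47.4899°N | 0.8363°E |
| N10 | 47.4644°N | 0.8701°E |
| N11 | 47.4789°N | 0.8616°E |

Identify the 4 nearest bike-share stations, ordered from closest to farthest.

N2, N7, N1, N11

Distances from 47.4839°N, 0.8560°E:
N1: 0.5852 km
N2: 0.1745 km
N3: 0.8823 km
N4: 1.4490 km
N5: 1.4179 km
N6: 0.8526 km
N7: 0.4031 km
N8: 1.7362 km
N9: 1.6258 km
N10: 2.4161 km
N11: 0.6981 km
Sorted: N2 (0.1745 km) < N7 (0.4031 km) < N1 (0.5852 km) < N11 (0.6981 km) < N6 (0.8526 km) < N3 (0.8823 km) < …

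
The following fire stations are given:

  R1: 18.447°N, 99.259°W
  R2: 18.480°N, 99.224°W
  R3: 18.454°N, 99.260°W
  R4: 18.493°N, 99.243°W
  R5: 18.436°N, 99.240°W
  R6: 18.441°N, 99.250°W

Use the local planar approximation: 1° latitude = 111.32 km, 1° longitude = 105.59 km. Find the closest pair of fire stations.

Pairwise distances:
R1–R2: 5.211 km
R1–R3: 0.786 km
R1–R4: 5.392 km
R1–R5: 2.350 km
R1–R6: 1.162 km
R2–R3: 4.778 km
R2–R4: 2.474 km
R2–R5: 5.181 km
R2–R6: 5.137 km
R3–R4: 4.698 km
R3–R5: 2.911 km
R3–R6: 1.791 km
R4–R5: 6.353 km
R4–R6: 5.836 km
R5–R6: 1.194 km
Closest pair: R1–R3 at 0.786 km.

R1 and R3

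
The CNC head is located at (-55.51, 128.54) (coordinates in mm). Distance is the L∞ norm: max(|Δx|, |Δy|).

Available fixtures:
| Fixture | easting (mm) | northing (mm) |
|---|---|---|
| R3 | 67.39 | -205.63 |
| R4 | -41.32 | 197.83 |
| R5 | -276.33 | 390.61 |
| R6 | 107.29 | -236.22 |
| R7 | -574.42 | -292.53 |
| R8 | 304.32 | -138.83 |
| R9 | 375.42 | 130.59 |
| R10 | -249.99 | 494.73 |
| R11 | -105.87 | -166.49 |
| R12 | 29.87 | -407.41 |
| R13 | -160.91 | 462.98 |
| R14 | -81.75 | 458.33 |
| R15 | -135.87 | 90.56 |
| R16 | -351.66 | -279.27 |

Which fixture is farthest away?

Distances from (-55.51, 128.54):
R3: 334.17 mm
R4: 69.29 mm
R5: 262.07 mm
R6: 364.76 mm
R7: 518.91 mm
R8: 359.83 mm
R9: 430.93 mm
R10: 366.19 mm
R11: 295.03 mm
R12: 535.95 mm
R13: 334.44 mm
R14: 329.79 mm
R15: 80.36 mm
R16: 407.81 mm
Maximum: R12 at 535.95 mm.

R12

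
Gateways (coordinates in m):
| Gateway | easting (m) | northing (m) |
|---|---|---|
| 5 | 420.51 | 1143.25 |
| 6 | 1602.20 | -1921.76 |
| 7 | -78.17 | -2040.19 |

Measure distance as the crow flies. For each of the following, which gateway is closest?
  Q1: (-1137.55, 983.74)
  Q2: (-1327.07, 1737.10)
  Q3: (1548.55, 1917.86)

Q1 at (-1137.55, 983.74):
  5: √((1558.06)² + (159.51)²) = √(2427550.9636 + 25443.4401) = 1566.20 m
  6: √((2739.75)² + (-2905.50)²) = √(7506230.0625 + 8441930.2500) = 3993.51 m
  7: √((1059.38)² + (-3023.93)²) = √(1122285.9844 + 9144152.6449) = 3204.13 m
  → nearest: 5 (1566.20 m)
Q2 at (-1327.07, 1737.10):
  5: √((1747.58)² + (-593.85)²) = √(3054035.8564 + 352657.8225) = 1845.72 m
  6: √((2929.27)² + (-3658.86)²) = √(8580622.7329 + 13387256.4996) = 4686.99 m
  7: √((1248.90)² + (-3777.29)²) = √(1559751.2100 + 14267919.7441) = 3978.40 m
  → nearest: 5 (1845.72 m)
Q3 at (1548.55, 1917.86):
  5: √((-1128.04)² + (-774.61)²) = √(1272474.2416 + 600020.6521) = 1368.39 m
  6: √((53.65)² + (-3839.62)²) = √(2878.3225 + 14742681.7444) = 3839.99 m
  7: √((-1626.72)² + (-3958.05)²) = √(2646217.9584 + 15666159.8025) = 4279.30 m
  → nearest: 5 (1368.39 m)

Q1→5; Q2→5; Q3→5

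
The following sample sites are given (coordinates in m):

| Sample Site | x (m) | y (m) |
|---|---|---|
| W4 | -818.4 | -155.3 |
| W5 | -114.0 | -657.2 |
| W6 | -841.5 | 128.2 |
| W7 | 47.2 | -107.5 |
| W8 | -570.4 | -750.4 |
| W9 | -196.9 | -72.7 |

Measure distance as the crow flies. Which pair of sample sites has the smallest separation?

W7 and W9

Pairwise distances:
W4–W5: 864.9 m
W4–W6: 284.4 m
W4–W7: 866.9 m
W4–W8: 644.7 m
W4–W9: 627.0 m
W5–W6: 1070.6 m
W5–W7: 572.8 m
W5–W8: 465.8 m
W5–W9: 590.3 m
W6–W7: 919.4 m
W6–W8: 919.5 m
W6–W9: 675.2 m
W7–W8: 891.5 m
W7–W9: 246.6 m
W8–W9: 773.8 m
Closest pair: W7–W9 at 246.6 m.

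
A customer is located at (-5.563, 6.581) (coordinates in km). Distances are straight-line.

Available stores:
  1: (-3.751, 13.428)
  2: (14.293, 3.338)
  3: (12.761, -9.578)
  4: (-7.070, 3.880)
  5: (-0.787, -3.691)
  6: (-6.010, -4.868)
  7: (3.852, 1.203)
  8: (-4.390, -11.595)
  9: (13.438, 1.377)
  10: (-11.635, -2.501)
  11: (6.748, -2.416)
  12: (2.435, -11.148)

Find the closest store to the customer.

4

Distances from (-5.563, 6.581):
1: √((1.812)² + (6.847)²) = √(3.28334 + 46.88141) = 7.083 km
2: √((19.856)² + (-3.243)²) = √(394.26074 + 10.51705) = 20.119 km
3: √((18.324)² + (-16.159)²) = √(335.76898 + 261.11328) = 24.431 km
4: √((-1.507)² + (-2.701)²) = √(2.27105 + 7.29540) = 3.093 km
5: √((4.776)² + (-10.272)²) = √(22.81018 + 105.51398) = 11.328 km
6: √((-0.447)² + (-11.449)²) = √(0.19981 + 131.07960) = 11.458 km
7: √((9.415)² + (-5.378)²) = √(88.64222 + 28.92288) = 10.843 km
8: √((1.173)² + (-18.176)²) = √(1.37593 + 330.36698) = 18.214 km
9: √((19.001)² + (-5.204)²) = √(361.03800 + 27.08162) = 19.701 km
10: √((-6.072)² + (-9.082)²) = √(36.86918 + 82.48272) = 10.925 km
11: √((12.311)² + (-8.997)²) = √(151.56072 + 80.94601) = 15.248 km
12: √((7.998)² + (-17.729)²) = √(63.96800 + 314.31744) = 19.450 km
Minimum: 4 at 3.093 km.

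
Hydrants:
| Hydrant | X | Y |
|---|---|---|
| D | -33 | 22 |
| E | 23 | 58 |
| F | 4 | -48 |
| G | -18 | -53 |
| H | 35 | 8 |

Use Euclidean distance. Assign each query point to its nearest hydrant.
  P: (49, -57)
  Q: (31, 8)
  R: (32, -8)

P→F; Q→H; R→H

P at (49, -57):
  D: 113.9
  E: 117.9
  F: 45.9
  G: 67.1
  H: 66.5
  → nearest: F (45.9)
Q at (31, 8):
  D: 65.5
  E: 50.6
  F: 62.2
  G: 78.2
  H: 4.0
  → nearest: H (4.0)
R at (32, -8):
  D: 71.6
  E: 66.6
  F: 48.8
  G: 67.3
  H: 16.3
  → nearest: H (16.3)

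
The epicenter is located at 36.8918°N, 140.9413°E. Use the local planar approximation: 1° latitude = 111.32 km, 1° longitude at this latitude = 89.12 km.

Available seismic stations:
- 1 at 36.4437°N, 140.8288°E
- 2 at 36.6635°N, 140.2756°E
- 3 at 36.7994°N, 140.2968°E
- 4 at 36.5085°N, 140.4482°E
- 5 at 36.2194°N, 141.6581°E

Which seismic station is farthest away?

5

Distances from 36.8918°N, 140.9413°E:
1: 50.8801 km
2: 64.5415 km
3: 58.3516 km
4: 61.2520 km
5: 98.4051 km
Maximum: 5 at 98.4051 km.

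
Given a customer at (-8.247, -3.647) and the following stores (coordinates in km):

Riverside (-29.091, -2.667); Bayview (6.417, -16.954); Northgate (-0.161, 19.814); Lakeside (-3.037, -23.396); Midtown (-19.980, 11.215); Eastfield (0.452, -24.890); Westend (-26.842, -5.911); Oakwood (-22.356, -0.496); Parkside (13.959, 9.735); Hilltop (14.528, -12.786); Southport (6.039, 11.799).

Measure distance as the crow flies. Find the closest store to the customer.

Oakwood

Distances from (-8.247, -3.647):
Riverside: √((-20.844)² + (0.980)²) = √(434.47234 + 0.96040) = 20.867 km
Bayview: √((14.664)² + (-13.307)²) = √(215.03290 + 177.07625) = 19.802 km
Northgate: √((8.086)² + (23.461)²) = √(65.38340 + 550.41852) = 24.815 km
Lakeside: √((5.210)² + (-19.749)²) = √(27.14410 + 390.02300) = 20.425 km
Midtown: √((-11.733)² + (14.862)²) = √(137.66329 + 220.87904) = 18.935 km
Eastfield: √((8.699)² + (-21.243)²) = √(75.67260 + 451.26505) = 22.955 km
Westend: √((-18.595)² + (-2.264)²) = √(345.77402 + 5.12570) = 18.732 km
Oakwood: √((-14.109)² + (3.151)²) = √(199.06388 + 9.92880) = 14.457 km
Parkside: √((22.206)² + (13.382)²) = √(493.10644 + 179.07792) = 25.927 km
Hilltop: √((22.775)² + (-9.139)²) = √(518.70062 + 83.52132) = 24.540 km
Southport: √((14.286)² + (15.446)²) = √(204.08980 + 238.57892) = 21.040 km
Minimum: Oakwood at 14.457 km.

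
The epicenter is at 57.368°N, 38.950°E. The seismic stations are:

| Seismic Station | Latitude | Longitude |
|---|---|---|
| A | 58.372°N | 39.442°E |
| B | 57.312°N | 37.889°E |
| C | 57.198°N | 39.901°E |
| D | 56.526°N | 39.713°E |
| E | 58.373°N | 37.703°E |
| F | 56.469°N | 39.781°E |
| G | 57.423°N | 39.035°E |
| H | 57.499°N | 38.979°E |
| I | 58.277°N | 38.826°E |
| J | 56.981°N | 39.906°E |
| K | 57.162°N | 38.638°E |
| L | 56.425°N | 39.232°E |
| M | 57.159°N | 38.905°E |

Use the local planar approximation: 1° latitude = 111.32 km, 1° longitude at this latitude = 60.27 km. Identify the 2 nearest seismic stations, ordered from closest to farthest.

Distances from 57.368°N, 38.950°E:
A: √((1.004·111.32)² + (0.492·60.27)²) = √(12491.47781 + 879.29092) = 115.632 km
B: √((-0.056·111.32)² + (-1.061·60.27)²) = √(38.86176 + 4089.15103) = 64.250 km
C: √((-0.170·111.32)² + (0.951·60.27)²) = √(358.13292 + 3285.21212) = 60.360 km
D: √((-0.842·111.32)² + (0.763·60.27)²) = √(8785.58284 + 2114.71312) = 104.404 km
E: √((1.005·111.32)² + (-1.247·60.27)²) = √(12516.37363 + 5648.52805) = 134.777 km
F: √((-0.899·111.32)² + (0.831·60.27)²) = √(10015.34188 + 2508.44412) = 111.910 km
G: √((0.055·111.32)² + (0.085·60.27)²) = √(37.48623 + 26.24462) = 7.983 km
H: √((0.131·111.32)² + (0.029·60.27)²) = √(212.66156 + 3.05491) = 14.687 km
I: √((0.909·111.32)² + (-0.124·60.27)²) = √(10239.39181 + 55.85290) = 101.465 km
J: √((-0.387·111.32)² + (0.956·60.27)²) = √(1855.95878 + 3319.84775) = 71.943 km
K: √((-0.206·111.32)² + (-0.312·60.27)²) = √(525.87295 + 353.59944) = 29.656 km
L: √((-0.943·111.32)² + (0.282·60.27)²) = √(11019.70024 + 288.86877) = 106.342 km
M: √((-0.209·111.32)² + (-0.045·60.27)²) = √(541.30117 + 7.35576) = 23.423 km
Sorted: G (7.983 km) < H (14.687 km) < M (23.423 km) < K (29.656 km) < …

G, H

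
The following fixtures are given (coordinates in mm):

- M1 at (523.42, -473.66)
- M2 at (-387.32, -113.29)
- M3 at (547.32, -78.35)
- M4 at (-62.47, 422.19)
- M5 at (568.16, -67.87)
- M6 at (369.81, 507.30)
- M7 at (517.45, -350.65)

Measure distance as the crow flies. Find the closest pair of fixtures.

Pairwise distances:
M1–M2: 979.45 mm
M1–M3: 396.03 mm
M1–M4: 1070.43 mm
M1–M5: 408.25 mm
M1–M6: 992.91 mm
M1–M7: 123.15 mm
M2–M3: 935.29 mm
M2–M4: 626.31 mm
M2–M5: 956.56 mm
M2–M6: 978.97 mm
M2–M7: 935.39 mm
M3–M4: 788.91 mm
M3–M5: 23.33 mm
M3–M6: 611.96 mm
M3–M7: 273.93 mm
M4–M5: 798.66 mm
M4–M6: 440.58 mm
M4–M7: 966.22 mm
M5–M6: 608.41 mm
M5–M7: 287.29 mm
M6–M7: 870.56 mm
Closest pair: M3–M5 at 23.33 mm.

M3 and M5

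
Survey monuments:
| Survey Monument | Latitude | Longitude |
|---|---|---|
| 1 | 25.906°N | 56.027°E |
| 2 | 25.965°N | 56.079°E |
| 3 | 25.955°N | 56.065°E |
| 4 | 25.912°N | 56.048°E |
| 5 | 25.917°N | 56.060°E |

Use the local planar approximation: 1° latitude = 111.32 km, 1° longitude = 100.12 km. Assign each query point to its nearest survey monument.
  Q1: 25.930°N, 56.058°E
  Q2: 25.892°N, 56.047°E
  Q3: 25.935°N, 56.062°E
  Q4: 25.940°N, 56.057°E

Q1 at 25.930°N, 56.058°E:
  1: √((-0.024·111.32)² + (-0.031·100.12)²) = √(7.13787 + 9.63308) = 4.095 km
  2: √((0.035·111.32)² + (0.021·100.12)²) = √(15.18037 + 4.42059) = 4.427 km
  3: √((0.025·111.32)² + (0.007·100.12)²) = √(7.74509 + 0.49118) = 2.870 km
  4: √((-0.018·111.32)² + (-0.010·100.12)²) = √(4.01505 + 1.00240) = 2.240 km
  5: √((-0.013·111.32)² + (0.002·100.12)²) = √(2.09427 + 0.04010) = 1.461 km
  → nearest: 5 (1.461 km)
Q2 at 25.892°N, 56.047°E:
  1: √((0.014·111.32)² + (-0.020·100.12)²) = √(2.42886 + 4.00961) = 2.537 km
  2: √((0.073·111.32)² + (0.032·100.12)²) = √(66.03773 + 10.26459) = 8.735 km
  3: √((0.063·111.32)² + (0.018·100.12)²) = √(49.18441 + 3.24778) = 7.241 km
  4: √((0.020·111.32)² + (0.001·100.12)²) = √(4.95686 + 0.01002) = 2.229 km
  5: √((0.025·111.32)² + (0.013·100.12)²) = √(7.74509 + 1.69406) = 3.072 km
  → nearest: 4 (2.229 km)
Q3 at 25.935°N, 56.062°E:
  1: √((-0.029·111.32)² + (-0.035·100.12)²) = √(10.42179 + 12.27942) = 4.765 km
  2: √((0.030·111.32)² + (0.017·100.12)²) = √(11.15293 + 2.89694) = 3.748 km
  3: √((0.020·111.32)² + (0.003·100.12)²) = √(4.95686 + 0.09022) = 2.247 km
  4: √((-0.023·111.32)² + (-0.014·100.12)²) = √(6.55544 + 1.96471) = 2.919 km
  5: √((-0.018·111.32)² + (-0.002·100.12)²) = √(4.01505 + 0.04010) = 2.014 km
  → nearest: 5 (2.014 km)
Q4 at 25.940°N, 56.057°E:
  1: √((-0.034·111.32)² + (-0.030·100.12)²) = √(14.32532 + 9.02161) = 4.832 km
  2: √((0.025·111.32)² + (0.022·100.12)²) = √(7.74509 + 4.85162) = 3.549 km
  3: √((0.015·111.32)² + (0.008·100.12)²) = √(2.78823 + 0.64154) = 1.852 km
  4: √((-0.028·111.32)² + (-0.009·100.12)²) = √(9.71544 + 0.81195) = 3.245 km
  5: √((-0.023·111.32)² + (0.003·100.12)²) = √(6.55544 + 0.09022) = 2.578 km
  → nearest: 3 (1.852 km)

Q1→5; Q2→4; Q3→5; Q4→3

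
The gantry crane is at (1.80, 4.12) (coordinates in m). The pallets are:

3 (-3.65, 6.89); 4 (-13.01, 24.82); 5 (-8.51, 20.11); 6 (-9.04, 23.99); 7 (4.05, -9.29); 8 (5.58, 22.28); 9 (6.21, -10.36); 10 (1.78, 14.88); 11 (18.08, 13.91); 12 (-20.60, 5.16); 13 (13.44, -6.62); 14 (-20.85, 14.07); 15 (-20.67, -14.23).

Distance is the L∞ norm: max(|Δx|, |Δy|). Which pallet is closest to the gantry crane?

3

Distances from (1.80, 4.12):
3: 5.45 m
4: 20.70 m
5: 15.99 m
6: 19.87 m
7: 13.41 m
8: 18.16 m
9: 14.48 m
10: 10.76 m
11: 16.28 m
12: 22.40 m
13: 11.64 m
14: 22.65 m
15: 22.47 m
Minimum: 3 at 5.45 m.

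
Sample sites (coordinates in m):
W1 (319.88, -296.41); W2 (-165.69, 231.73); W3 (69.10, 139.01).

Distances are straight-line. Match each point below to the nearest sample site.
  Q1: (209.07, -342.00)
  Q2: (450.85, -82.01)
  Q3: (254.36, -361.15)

Q1→W1; Q2→W1; Q3→W1

Q1 at (209.07, -342.00):
  W1: 119.82 m
  W2: 685.28 m
  W3: 500.96 m
  → nearest: W1 (119.82 m)
Q2 at (450.85, -82.01):
  W1: 251.24 m
  W2: 691.78 m
  W3: 441.12 m
  → nearest: W1 (251.24 m)
Q3 at (254.36, -361.15):
  W1: 92.11 m
  W2: 726.60 m
  W3: 533.37 m
  → nearest: W1 (92.11 m)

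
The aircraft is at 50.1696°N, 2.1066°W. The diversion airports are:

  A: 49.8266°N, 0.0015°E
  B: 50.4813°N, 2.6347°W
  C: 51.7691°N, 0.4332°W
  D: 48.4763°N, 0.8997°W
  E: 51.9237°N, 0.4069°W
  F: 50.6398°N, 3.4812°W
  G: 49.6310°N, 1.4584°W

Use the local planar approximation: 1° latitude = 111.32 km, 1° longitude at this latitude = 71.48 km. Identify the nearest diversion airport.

Distances from 50.1696°N, 2.1066°W:
A: 155.4493 km
B: 51.2732 km
C: 214.5034 km
D: 207.3015 km
E: 229.9780 km
F: 111.3287 km
G: 75.7734 km
Minimum: B at 51.2732 km.

B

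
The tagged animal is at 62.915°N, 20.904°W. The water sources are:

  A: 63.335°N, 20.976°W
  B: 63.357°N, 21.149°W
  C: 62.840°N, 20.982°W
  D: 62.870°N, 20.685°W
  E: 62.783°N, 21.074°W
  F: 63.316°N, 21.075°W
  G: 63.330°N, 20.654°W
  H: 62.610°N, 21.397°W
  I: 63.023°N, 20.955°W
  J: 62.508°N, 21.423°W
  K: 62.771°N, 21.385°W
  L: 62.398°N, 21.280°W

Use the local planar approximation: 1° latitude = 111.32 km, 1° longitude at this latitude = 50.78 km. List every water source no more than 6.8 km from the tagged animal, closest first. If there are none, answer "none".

Distances from 62.915°N, 20.904°W:
A: 46.897 km
B: 50.752 km
C: 9.241 km
D: 12.197 km
E: 17.042 km
F: 45.476 km
G: 47.910 km
H: 42.184 km
I: 12.298 km
J: 52.415 km
K: 29.216 km
L: 60.637 km
Threshold 6.8 km: none within range.

none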